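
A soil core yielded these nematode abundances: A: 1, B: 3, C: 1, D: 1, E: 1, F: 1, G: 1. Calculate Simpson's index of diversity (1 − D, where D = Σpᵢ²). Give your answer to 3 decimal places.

0.815

Total N = 1+3+1+1+1+1+1 = 9, so the proportions are 0.11111, 0.33333, 0.11111, 0.11111, 0.11111, 0.11111, 0.11111 (working shown to 5 dp, full precision carried).
D = 0.11111² + 0.33333² + 0.11111² + 0.11111² + 0.11111² + 0.11111² + 0.11111² = 0.01235 + 0.11111 + 0.01235 + 0.01235 + 0.01235 + 0.01235 + 0.01235 = 0.18519.
So 1 − D = 0.81481, i.e. 0.815 to 3 decimal places.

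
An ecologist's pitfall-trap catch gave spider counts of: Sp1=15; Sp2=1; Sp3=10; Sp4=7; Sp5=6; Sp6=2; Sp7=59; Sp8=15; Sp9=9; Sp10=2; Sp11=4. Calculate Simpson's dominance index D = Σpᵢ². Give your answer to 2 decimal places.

0.25

Total N = 15+1+10+7+6+2+59+15+9+2+4 = 130, so the proportions are 0.1154, 0.0077, 0.0769, 0.0538, 0.0462, 0.0154, 0.4538, 0.1154, 0.0692, 0.0154, 0.0308 (working shown to 4 dp, full precision carried).
D = 0.1154² + 0.0077² + 0.0769² + 0.0538² + 0.0462² + 0.0154² + 0.4538² + 0.1154² + 0.0692² + 0.0154² + 0.0308² = 0.0133 + 0.0001 + 0.0059 + 0.0029 + 0.0021 + 0.0002 + 0.2060 + 0.0133 + 0.0048 + 0.0002 + 0.0009 = 0.2498.
To 2 decimal places, D = 0.25.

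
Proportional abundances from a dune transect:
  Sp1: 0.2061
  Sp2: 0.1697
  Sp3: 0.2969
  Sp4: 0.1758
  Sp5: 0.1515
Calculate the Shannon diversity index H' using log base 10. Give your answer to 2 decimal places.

0.69

Each pᵢ log₁₀ pᵢ term (working shown to 4 dp, full precision carried): 0.2061×(-0.6859)=-0.1414, 0.1697×(-0.7703)=-0.1307, 0.2969×(-0.5274)=-0.1566, 0.1758×(-0.7550)=-0.1327, 0.1515×(-0.8196)=-0.1242.
Sum = -0.6856, so H' = 0.69.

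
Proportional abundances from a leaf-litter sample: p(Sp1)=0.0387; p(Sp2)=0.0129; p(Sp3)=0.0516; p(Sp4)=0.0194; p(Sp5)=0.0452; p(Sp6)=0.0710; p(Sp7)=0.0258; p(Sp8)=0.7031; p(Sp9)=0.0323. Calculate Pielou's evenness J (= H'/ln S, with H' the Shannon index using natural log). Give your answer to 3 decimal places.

0.543

H' = −Σ pᵢ ln pᵢ = −((-0.12585) + (-0.05612) + (-0.15295) + (-0.07648) + (-0.13997) + (-0.18780) + (-0.09436) + (-0.24767) + (-0.11088)) = 1.19209 (working shown to 5 dp, full precision carried).
With S = 9 species, ln S = 2.19722, so J = 1.19209/2.19722 = 0.54254, i.e. 0.543 to 3 decimal places.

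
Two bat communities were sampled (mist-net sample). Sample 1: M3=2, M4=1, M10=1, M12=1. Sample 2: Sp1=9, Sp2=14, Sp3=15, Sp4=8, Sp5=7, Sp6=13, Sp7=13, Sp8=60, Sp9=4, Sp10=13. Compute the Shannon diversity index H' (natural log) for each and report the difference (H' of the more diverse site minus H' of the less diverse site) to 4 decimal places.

0.6482

Sample 1: N=5, proportions 0.4, 0.2, 0.2, 0.2, giving H' = 1.332179 (working shown to 6 dp, full precision carried).
Sample 2: N=156, proportions 0.057692, 0.089744, 0.096154, 0.051282, 0.044872, 0.083333, 0.083333, 0.384615, 0.025641, 0.083333, giving H' = 1.980379.
Difference = |1.332179 − 1.980379| = 0.648200, i.e. 0.6482 to 4 decimal places.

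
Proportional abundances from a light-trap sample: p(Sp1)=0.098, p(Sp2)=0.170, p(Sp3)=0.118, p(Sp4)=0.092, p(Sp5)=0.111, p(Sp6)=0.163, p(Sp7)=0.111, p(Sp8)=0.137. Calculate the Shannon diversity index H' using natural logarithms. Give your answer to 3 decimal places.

Each pᵢ ln pᵢ term (working shown to 5 dp, full precision carried): 0.098×(-2.32279)=-0.22763, 0.17×(-1.77196)=-0.30123, 0.118×(-2.13707)=-0.25217, 0.092×(-2.38597)=-0.21951, 0.111×(-2.19823)=-0.24400, 0.163×(-1.81401)=-0.29568, 0.111×(-2.19823)=-0.24400, 0.137×(-1.98777)=-0.27233.
Sum = -2.05656, so H' = 2.057.

2.057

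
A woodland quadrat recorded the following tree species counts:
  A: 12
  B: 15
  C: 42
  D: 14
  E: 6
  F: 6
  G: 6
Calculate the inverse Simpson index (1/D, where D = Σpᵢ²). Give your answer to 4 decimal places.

Total N = 12+15+42+14+6+6+6 = 101, so the proportions are 0.11881188, 0.14851485, 0.41584158, 0.13861386, 0.05940594, 0.05940594, 0.05940594 (working shown to 8 dp, full precision carried).
D = 0.11881188² + 0.14851485² + 0.41584158² + 0.13861386² + 0.05940594² + 0.05940594² + 0.05940594² = 0.01411626 + 0.02205666 + 0.17292422 + 0.01921380 + 0.00352907 + 0.00352907 + 0.00352907 = 0.23889815.
So 1/D = 4.185884, i.e. 4.1859 to 4 decimal places.

4.1859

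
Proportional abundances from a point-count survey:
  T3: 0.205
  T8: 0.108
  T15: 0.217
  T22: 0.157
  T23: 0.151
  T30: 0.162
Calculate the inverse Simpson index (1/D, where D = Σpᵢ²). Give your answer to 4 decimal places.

D = 0.205² + 0.108² + 0.217² + 0.157² + 0.151² + 0.162² = 0.04202500 + 0.01166400 + 0.04708900 + 0.02464900 + 0.02280100 + 0.02624400 = 0.17447200 (working shown to 8 dp, full precision carried).
So 1/D = 5.731579, i.e. 5.7316 to 4 decimal places.

5.7316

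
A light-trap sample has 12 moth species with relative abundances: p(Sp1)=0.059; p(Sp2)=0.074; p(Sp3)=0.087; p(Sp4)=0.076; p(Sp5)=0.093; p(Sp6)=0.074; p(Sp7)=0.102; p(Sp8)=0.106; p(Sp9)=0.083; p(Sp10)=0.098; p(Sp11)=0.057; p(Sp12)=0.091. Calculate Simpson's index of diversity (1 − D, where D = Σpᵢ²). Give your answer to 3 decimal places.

D = 0.059² + 0.074² + 0.087² + 0.076² + 0.093² + 0.074² + 0.102² + 0.106² + 0.083² + 0.098² + 0.057² + 0.091² = 0.00348 + 0.00548 + 0.00757 + 0.00578 + 0.00865 + 0.00548 + 0.01040 + 0.01124 + 0.00689 + 0.00960 + 0.00325 + 0.00828 = 0.08609 (working shown to 5 dp, full precision carried).
So 1 − D = 0.91391, i.e. 0.914 to 3 decimal places.

0.914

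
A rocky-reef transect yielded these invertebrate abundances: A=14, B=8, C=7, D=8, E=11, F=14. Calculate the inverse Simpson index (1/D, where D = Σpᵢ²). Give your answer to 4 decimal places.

Total N = 14+8+7+8+11+14 = 62, so the proportions are 0.22580645, 0.12903226, 0.11290323, 0.12903226, 0.17741935, 0.22580645 (working shown to 8 dp, full precision carried).
D = 0.22580645² + 0.12903226² + 0.11290323² + 0.12903226² + 0.17741935² + 0.22580645² = 0.05098855 + 0.01664932 + 0.01274714 + 0.01664932 + 0.03147763 + 0.05098855 = 0.17950052.
So 1/D = 5.571014, i.e. 5.5710 to 4 decimal places.

5.5710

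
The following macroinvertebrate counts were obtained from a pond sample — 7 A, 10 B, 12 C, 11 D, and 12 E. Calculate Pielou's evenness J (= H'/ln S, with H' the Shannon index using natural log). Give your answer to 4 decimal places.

0.9894

Total N = 7+10+12+11+12 = 52, so the proportions are 0.134615, 0.192308, 0.230769, 0.211538, 0.230769 (working shown to 6 dp, full precision carried).
H' = −Σ pᵢ ln pᵢ = −((-0.269949) + (-0.317050) + (-0.338385) + (-0.328593) + (-0.338385)) = 1.592362.
With S = 5 species, ln S = 1.609438, so J = 1.592362/1.609438 = 0.989390, i.e. 0.9894 to 4 decimal places.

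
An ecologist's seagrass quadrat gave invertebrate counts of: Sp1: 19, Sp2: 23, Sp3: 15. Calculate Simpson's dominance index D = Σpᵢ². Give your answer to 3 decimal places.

0.343

Total N = 19+23+15 = 57, so the proportions are 0.33333, 0.40351, 0.26316 (working shown to 5 dp, full precision carried).
D = 0.33333² + 0.40351² + 0.26316² = 0.11111 + 0.16282 + 0.06925 = 0.34318.
To 3 decimal places, D = 0.343.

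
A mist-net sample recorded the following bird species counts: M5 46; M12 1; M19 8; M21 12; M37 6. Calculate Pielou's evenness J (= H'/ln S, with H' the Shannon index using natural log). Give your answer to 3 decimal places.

Total N = 46+1+8+12+6 = 73, so the proportions are 0.63014, 0.0137, 0.10959, 0.16438, 0.08219 (working shown to 5 dp, full precision carried).
H' = −Σ pᵢ ln pᵢ = −((-0.29101) + (-0.05877) + (-0.24230) + (-0.29680) + (-0.20537)) = 1.09426.
With S = 5 species, ln S = 1.60944, so J = 1.09426/1.60944 = 0.67990, i.e. 0.680 to 3 decimal places.

0.680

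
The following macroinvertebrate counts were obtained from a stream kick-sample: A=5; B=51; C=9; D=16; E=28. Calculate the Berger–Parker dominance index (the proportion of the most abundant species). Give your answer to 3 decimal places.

0.468

Total N = 5+51+9+16+28 = 109, so the proportions are 0.04587, 0.46789, 0.08257, 0.14679, 0.25688 (working shown to 5 dp, full precision carried).
The largest proportion is 0.46789, i.e. d = 0.468 to 3 decimal places.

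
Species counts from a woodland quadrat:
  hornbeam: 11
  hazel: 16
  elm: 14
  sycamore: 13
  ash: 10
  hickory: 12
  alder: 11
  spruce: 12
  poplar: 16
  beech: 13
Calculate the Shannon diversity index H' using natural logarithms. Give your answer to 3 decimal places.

Total N = 11+16+14+13+10+12+11+12+16+13 = 128, so the proportions are 0.08594, 0.125, 0.10938, 0.10156, 0.07812, 0.09375, 0.08594, 0.09375, 0.125, 0.10156 (working shown to 5 dp, full precision carried).
Each pᵢ ln pᵢ term: 0.08594×(-2.45413)=-0.21090, 0.125×(-2.07944)=-0.25993, 0.10938×(-2.21297)=-0.24204, 0.10156×(-2.28708)=-0.23228, 0.07812×(-2.54945)=-0.19918, 0.09375×(-2.36712)=-0.22192, 0.08594×(-2.45413)=-0.21090, 0.09375×(-2.36712)=-0.22192, 0.125×(-2.07944)=-0.25993, 0.10156×(-2.28708)=-0.23228.
Sum = -2.29128, so H' = 2.291.

2.291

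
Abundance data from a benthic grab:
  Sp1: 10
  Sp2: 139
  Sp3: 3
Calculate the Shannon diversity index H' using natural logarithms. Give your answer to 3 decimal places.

Total N = 10+139+3 = 152, so the proportions are 0.06579, 0.91447, 0.01974 (working shown to 5 dp, full precision carried).
Each pᵢ ln pᵢ term: 0.06579×(-2.72130)=-0.17903, 0.91447×(-0.08941)=-0.08176, 0.01974×(-3.92527)=-0.07747.
Sum = -0.33826, so H' = 0.338.

0.338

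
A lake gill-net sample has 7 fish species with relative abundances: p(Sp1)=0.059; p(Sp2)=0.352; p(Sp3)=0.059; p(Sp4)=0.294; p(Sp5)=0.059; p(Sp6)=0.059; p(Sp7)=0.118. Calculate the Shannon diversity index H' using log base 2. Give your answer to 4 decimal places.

Each pᵢ log₂ pᵢ term (working shown to 6 dp, full precision carried): 0.059×(-4.083141)=-0.240905, 0.352×(-1.506353)=-0.530236, 0.059×(-4.083141)=-0.240905, 0.294×(-1.766112)=-0.519237, 0.059×(-4.083141)=-0.240905, 0.059×(-4.083141)=-0.240905, 0.118×(-3.083141)=-0.363811.
Sum = -2.376905, so H' = 2.3769.

2.3769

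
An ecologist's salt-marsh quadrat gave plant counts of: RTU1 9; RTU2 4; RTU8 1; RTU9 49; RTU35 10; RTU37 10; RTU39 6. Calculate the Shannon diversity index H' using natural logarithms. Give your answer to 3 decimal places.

Total N = 9+4+1+49+10+10+6 = 89, so the proportions are 0.10112, 0.04494, 0.01124, 0.55056, 0.11236, 0.11236, 0.06742 (working shown to 5 dp, full precision carried).
Each pᵢ ln pᵢ term: 0.10112×(-2.29141)=-0.23172, 0.04494×(-3.10234)=-0.13943, 0.01124×(-4.48864)=-0.05043, 0.55056×(-0.59682)=-0.32858, 0.11236×(-2.18605)=-0.24562, 0.11236×(-2.18605)=-0.24562, 0.06742×(-2.69688)=-0.18181.
Sum = -1.42322, so H' = 1.423.

1.423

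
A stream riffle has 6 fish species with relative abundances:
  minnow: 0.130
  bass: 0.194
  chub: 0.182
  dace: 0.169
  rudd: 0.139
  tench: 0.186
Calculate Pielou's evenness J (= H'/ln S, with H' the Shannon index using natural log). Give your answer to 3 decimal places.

H' = −Σ pᵢ ln pᵢ = −((-0.26523) + (-0.31814) + (-0.31008) + (-0.30046) + (-0.27429) + (-0.31285)) = 1.78105 (working shown to 5 dp, full precision carried).
With S = 6 species, ln S = 1.79176, so J = 1.78105/1.79176 = 0.99402, i.e. 0.994 to 3 decimal places.

0.994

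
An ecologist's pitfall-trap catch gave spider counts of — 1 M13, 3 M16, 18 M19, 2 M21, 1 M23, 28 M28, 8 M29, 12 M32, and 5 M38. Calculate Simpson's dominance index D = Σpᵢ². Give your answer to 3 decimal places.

Total N = 1+3+18+2+1+28+8+12+5 = 78, so the proportions are 0.01282, 0.03846, 0.23077, 0.02564, 0.01282, 0.35897, 0.10256, 0.15385, 0.0641 (working shown to 5 dp, full precision carried).
D = 0.01282² + 0.03846² + 0.23077² + 0.02564² + 0.01282² + 0.35897² + 0.10256² + 0.15385² + 0.0641² = 0.00016 + 0.00148 + 0.05325 + 0.00066 + 0.00016 + 0.12886 + 0.01052 + 0.02367 + 0.00411 = 0.22288.
To 3 decimal places, D = 0.223.

0.223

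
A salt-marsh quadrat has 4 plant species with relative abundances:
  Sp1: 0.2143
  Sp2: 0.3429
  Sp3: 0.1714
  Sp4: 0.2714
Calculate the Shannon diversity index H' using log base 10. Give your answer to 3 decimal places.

Each pᵢ log₁₀ pᵢ term (working shown to 5 dp, full precision carried): 0.2143×(-0.66898)=-0.14336, 0.3429×(-0.46483)=-0.15939, 0.1714×(-0.76599)=-0.13129, 0.2714×(-0.56639)=-0.15372.
Sum = -0.58776, so H' = 0.588.

0.588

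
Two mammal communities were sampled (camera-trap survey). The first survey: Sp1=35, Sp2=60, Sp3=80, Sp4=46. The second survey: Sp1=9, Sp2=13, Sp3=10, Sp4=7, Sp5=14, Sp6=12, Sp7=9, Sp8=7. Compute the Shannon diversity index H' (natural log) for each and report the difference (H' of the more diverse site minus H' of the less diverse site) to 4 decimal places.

0.7093

The first survey: N=221, proportions 0.158371, 0.271493, 0.361991, 0.208145, giving H' = 1.340346 (working shown to 6 dp, full precision carried).
The second survey: N=81, proportions 0.111111, 0.160494, 0.123457, 0.08642, 0.17284, 0.148148, 0.111111, 0.08642, giving H' = 2.049651.
Difference = |1.340346 − 2.049651| = 0.709305, i.e. 0.7093 to 4 decimal places.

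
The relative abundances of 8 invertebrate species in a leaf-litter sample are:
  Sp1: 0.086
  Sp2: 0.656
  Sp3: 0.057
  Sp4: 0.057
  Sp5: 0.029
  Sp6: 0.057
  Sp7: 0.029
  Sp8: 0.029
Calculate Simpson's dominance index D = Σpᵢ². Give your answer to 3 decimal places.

D = 0.086² + 0.656² + 0.057² + 0.057² + 0.029² + 0.057² + 0.029² + 0.029² = 0.00740 + 0.43034 + 0.00325 + 0.00325 + 0.00084 + 0.00325 + 0.00084 + 0.00084 = 0.45000 (working shown to 5 dp, full precision carried).
To 3 decimal places, D = 0.450.

0.450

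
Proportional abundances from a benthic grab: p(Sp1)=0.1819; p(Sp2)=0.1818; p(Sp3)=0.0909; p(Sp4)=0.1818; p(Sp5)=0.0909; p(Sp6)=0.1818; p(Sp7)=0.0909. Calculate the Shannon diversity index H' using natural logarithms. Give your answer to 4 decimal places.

Each pᵢ ln pᵢ term (working shown to 6 dp, full precision carried): 0.1819×(-1.704298)=-0.310012, 0.1818×(-1.704848)=-0.309941, 0.0909×(-2.397995)=-0.217978, 0.1818×(-1.704848)=-0.309941, 0.0909×(-2.397995)=-0.217978, 0.1818×(-1.704848)=-0.309941, 0.0909×(-2.397995)=-0.217978.
Sum = -1.893769, so H' = 1.8938.

1.8938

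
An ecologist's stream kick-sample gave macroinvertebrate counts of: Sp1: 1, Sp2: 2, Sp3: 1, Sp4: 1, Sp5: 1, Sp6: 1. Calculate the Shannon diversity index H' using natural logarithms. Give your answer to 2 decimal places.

Total N = 1+2+1+1+1+1 = 7, so the proportions are 0.1429, 0.2857, 0.1429, 0.1429, 0.1429, 0.1429 (working shown to 4 dp, full precision carried).
Each pᵢ ln pᵢ term: 0.1429×(-1.9459)=-0.2780, 0.2857×(-1.2528)=-0.3579, 0.1429×(-1.9459)=-0.2780, 0.1429×(-1.9459)=-0.2780, 0.1429×(-1.9459)=-0.2780, 0.1429×(-1.9459)=-0.2780.
Sum = -1.7479, so H' = 1.75.

1.75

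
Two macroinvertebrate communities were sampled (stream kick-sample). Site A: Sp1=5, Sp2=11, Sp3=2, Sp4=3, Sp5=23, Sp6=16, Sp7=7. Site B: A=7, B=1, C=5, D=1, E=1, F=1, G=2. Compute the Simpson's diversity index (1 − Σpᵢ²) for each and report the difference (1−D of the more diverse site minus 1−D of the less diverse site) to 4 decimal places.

0.0319

Site A: N=67, proportions 0.074627, 0.164179, 0.029851, 0.044776, 0.343284, 0.238806, 0.104478, giving 1−D = 0.778793 (working shown to 6 dp, full precision carried).
Site B: N=18, proportions 0.388889, 0.055556, 0.277778, 0.055556, 0.055556, 0.055556, 0.111111, giving 1−D = 0.746914.
Difference = |0.778793 − 0.746914| = 0.031879, i.e. 0.0319 to 4 decimal places.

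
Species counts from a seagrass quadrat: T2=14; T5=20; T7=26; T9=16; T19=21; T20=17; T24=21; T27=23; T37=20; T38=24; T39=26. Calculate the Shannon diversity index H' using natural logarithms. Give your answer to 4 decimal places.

Total N = 14+20+26+16+21+17+21+23+20+24+26 = 228, so the proportions are 0.061404, 0.087719, 0.114035, 0.070175, 0.092105, 0.074561, 0.092105, 0.100877, 0.087719, 0.105263, 0.114035 (working shown to 6 dp, full precision carried).
Each pᵢ ln pᵢ term: 0.061404×(-2.790288)=-0.171333, 0.087719×(-2.433613)=-0.213475, 0.114035×(-2.171249)=-0.247599, 0.070175×(-2.656757)=-0.186439, 0.092105×(-2.384823)=-0.219655, 0.074561×(-2.596132)=-0.193571, 0.092105×(-2.384823)=-0.219655, 0.100877×(-2.293851)=-0.231397, 0.087719×(-2.433613)=-0.213475, 0.105263×(-2.251292)=-0.236978, 0.114035×(-2.171249)=-0.247599.
Sum = -2.381176, so H' = 2.3812.

2.3812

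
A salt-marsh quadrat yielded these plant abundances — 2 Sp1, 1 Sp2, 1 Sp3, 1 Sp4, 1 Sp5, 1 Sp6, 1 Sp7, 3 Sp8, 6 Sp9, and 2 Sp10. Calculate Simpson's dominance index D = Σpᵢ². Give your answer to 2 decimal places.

0.16

Total N = 2+1+1+1+1+1+1+3+6+2 = 19, so the proportions are 0.1053, 0.0526, 0.0526, 0.0526, 0.0526, 0.0526, 0.0526, 0.1579, 0.3158, 0.1053 (working shown to 4 dp, full precision carried).
D = 0.1053² + 0.0526² + 0.0526² + 0.0526² + 0.0526² + 0.0526² + 0.0526² + 0.1579² + 0.3158² + 0.1053² = 0.0111 + 0.0028 + 0.0028 + 0.0028 + 0.0028 + 0.0028 + 0.0028 + 0.0249 + 0.0997 + 0.0111 = 0.1634.
To 2 decimal places, D = 0.16.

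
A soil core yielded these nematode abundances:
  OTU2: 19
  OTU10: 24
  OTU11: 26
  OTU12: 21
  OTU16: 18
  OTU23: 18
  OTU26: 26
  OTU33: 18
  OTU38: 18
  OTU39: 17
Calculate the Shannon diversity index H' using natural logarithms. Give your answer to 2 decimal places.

2.29

Total N = 19+24+26+21+18+18+26+18+18+17 = 205, so the proportions are 0.0927, 0.1171, 0.1268, 0.1024, 0.0878, 0.0878, 0.1268, 0.0878, 0.0878, 0.0829 (working shown to 4 dp, full precision carried).
Each pᵢ ln pᵢ term: 0.0927×(-2.3786)=-0.2205, 0.1171×(-2.1450)=-0.2511, 0.1268×(-2.0649)=-0.2619, 0.1024×(-2.2785)=-0.2334, 0.0878×(-2.4326)=-0.2136, 0.0878×(-2.4326)=-0.2136, 0.1268×(-2.0649)=-0.2619, 0.0878×(-2.4326)=-0.2136, 0.0878×(-2.4326)=-0.2136, 0.0829×(-2.4898)=-0.2065.
Sum = -2.2896, so H' = 2.29.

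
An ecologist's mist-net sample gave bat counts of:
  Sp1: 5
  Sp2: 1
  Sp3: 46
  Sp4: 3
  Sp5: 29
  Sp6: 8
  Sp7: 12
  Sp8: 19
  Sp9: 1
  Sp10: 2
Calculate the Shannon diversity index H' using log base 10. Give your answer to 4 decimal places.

Total N = 5+1+46+3+29+8+12+19+1+2 = 126, so the proportions are 0.039683, 0.007937, 0.365079, 0.02381, 0.230159, 0.063492, 0.095238, 0.150794, 0.007937, 0.015873 (working shown to 6 dp, full precision carried).
Each pᵢ log₁₀ pᵢ term: 0.039683×(-1.401401)=-0.055611, 0.007937×(-2.100371)=-0.016670, 0.365079×(-0.437613)=-0.159763, 0.02381×(-1.623249)=-0.038649, 0.230159×(-0.637973)=-0.146835, 0.063492×(-1.197281)=-0.076018, 0.095238×(-1.021189)=-0.097256, 0.150794×(-0.821617)=-0.123895, 0.007937×(-2.100371)=-0.016670, 0.015873×(-1.799341)=-0.028561.
Sum = -0.759927, so H' = 0.7599.

0.7599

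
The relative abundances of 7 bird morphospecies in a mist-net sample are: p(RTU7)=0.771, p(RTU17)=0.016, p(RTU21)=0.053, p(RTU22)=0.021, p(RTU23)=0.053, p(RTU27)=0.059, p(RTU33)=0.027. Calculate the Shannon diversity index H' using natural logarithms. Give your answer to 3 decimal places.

Each pᵢ ln pᵢ term (working shown to 5 dp, full precision carried): 0.771×(-0.26007)=-0.20051, 0.016×(-4.13517)=-0.06616, 0.053×(-2.93746)=-0.15569, 0.021×(-3.86323)=-0.08113, 0.053×(-2.93746)=-0.15569, 0.059×(-2.83022)=-0.16698, 0.027×(-3.61192)=-0.09752.
Sum = -0.92368, so H' = 0.924.

0.924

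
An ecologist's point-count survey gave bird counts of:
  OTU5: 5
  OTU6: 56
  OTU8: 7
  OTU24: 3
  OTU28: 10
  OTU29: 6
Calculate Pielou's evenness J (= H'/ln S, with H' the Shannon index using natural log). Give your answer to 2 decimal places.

0.67

Total N = 5+56+7+3+10+6 = 87, so the proportions are 0.0575, 0.6437, 0.0805, 0.0345, 0.1149, 0.069 (working shown to 4 dp, full precision carried).
H' = −Σ pᵢ ln pᵢ = −((-0.1642) + (-0.2836) + (-0.2028) + (-0.1161) + (-0.2487) + (-0.1844)) = 1.1997.
With S = 6 species, ln S = 1.7918, so J = 1.1997/1.7918 = 0.6696, i.e. 0.67 to 2 decimal places.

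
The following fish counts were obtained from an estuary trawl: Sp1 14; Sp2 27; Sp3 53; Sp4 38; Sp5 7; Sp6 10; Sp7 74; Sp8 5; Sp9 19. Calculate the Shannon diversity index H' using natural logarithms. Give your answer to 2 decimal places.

1.89

Total N = 14+27+53+38+7+10+74+5+19 = 247, so the proportions are 0.0567, 0.1093, 0.2146, 0.1538, 0.0283, 0.0405, 0.2996, 0.0202, 0.0769 (working shown to 4 dp, full precision carried).
Each pᵢ ln pᵢ term: 0.0567×(-2.8703)=-0.1627, 0.1093×(-2.2136)=-0.2420, 0.2146×(-1.5391)=-0.3303, 0.1538×(-1.8718)=-0.2880, 0.0283×(-3.5635)=-0.1010, 0.0405×(-3.2068)=-0.1298, 0.2996×(-1.2053)=-0.3611, 0.0202×(-3.9000)=-0.0789, 0.0769×(-2.5649)=-0.1973.
Sum = -1.8911, so H' = 1.89.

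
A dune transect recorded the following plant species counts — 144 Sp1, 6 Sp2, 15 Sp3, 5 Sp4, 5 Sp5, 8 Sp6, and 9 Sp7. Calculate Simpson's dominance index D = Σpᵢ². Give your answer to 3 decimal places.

Total N = 144+6+15+5+5+8+9 = 192, so the proportions are 0.75, 0.03125, 0.07812, 0.02604, 0.02604, 0.04167, 0.04688 (working shown to 5 dp, full precision carried).
D = 0.75² + 0.03125² + 0.07812² + 0.02604² + 0.02604² + 0.04167² + 0.04688² = 0.56250 + 0.00098 + 0.00610 + 0.00068 + 0.00068 + 0.00174 + 0.00220 = 0.57487.
To 3 decimal places, D = 0.575.

0.575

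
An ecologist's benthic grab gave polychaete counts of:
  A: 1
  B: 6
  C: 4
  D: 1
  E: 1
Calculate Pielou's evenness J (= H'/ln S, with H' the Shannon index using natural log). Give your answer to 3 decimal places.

Total N = 1+6+4+1+1 = 13, so the proportions are 0.07692, 0.46154, 0.30769, 0.07692, 0.07692 (working shown to 5 dp, full precision carried).
H' = −Σ pᵢ ln pᵢ = −((-0.19730) + (-0.35686) + (-0.36266) + (-0.19730) + (-0.19730)) = 1.31143.
With S = 5 species, ln S = 1.60944, so J = 1.31143/1.60944 = 0.81484, i.e. 0.815 to 3 decimal places.

0.815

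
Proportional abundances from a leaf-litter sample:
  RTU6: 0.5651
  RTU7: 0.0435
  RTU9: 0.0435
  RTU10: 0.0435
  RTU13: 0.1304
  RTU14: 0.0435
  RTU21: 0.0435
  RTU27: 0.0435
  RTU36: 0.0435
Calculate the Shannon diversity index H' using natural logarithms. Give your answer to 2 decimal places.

Each pᵢ ln pᵢ term (working shown to 4 dp, full precision carried): 0.5651×(-0.5708)=-0.3225, 0.0435×(-3.1350)=-0.1364, 0.0435×(-3.1350)=-0.1364, 0.0435×(-3.1350)=-0.1364, 0.1304×(-2.0371)=-0.2656, 0.0435×(-3.1350)=-0.1364, 0.0435×(-3.1350)=-0.1364, 0.0435×(-3.1350)=-0.1364, 0.0435×(-3.1350)=-0.1364.
Sum = -1.5428, so H' = 1.54.

1.54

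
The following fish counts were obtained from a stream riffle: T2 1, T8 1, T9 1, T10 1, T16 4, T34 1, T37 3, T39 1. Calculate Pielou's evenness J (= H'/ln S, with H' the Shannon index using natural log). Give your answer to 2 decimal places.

0.91

Total N = 1+1+1+1+4+1+3+1 = 13, so the proportions are 0.0769, 0.0769, 0.0769, 0.0769, 0.3077, 0.0769, 0.2308, 0.0769 (working shown to 4 dp, full precision carried).
H' = −Σ pᵢ ln pᵢ = −((-0.1973) + (-0.1973) + (-0.1973) + (-0.1973) + (-0.3627) + (-0.1973) + (-0.3384) + (-0.1973)) = 1.8849.
With S = 8 species, ln S = 2.0794, so J = 1.8849/2.0794 = 0.9064, i.e. 0.91 to 2 decimal places.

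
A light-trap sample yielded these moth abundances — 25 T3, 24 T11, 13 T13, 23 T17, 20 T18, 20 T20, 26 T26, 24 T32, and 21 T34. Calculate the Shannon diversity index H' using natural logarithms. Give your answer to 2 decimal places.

2.18

Total N = 25+24+13+23+20+20+26+24+21 = 196, so the proportions are 0.1276, 0.1224, 0.0663, 0.1173, 0.102, 0.102, 0.1327, 0.1224, 0.1071 (working shown to 4 dp, full precision carried).
Each pᵢ ln pᵢ term: 0.1276×(-2.0592)=-0.2627, 0.1224×(-2.1001)=-0.2572, 0.0663×(-2.7132)=-0.1800, 0.1173×(-2.1426)=-0.2514, 0.102×(-2.2824)=-0.2329, 0.102×(-2.2824)=-0.2329, 0.1327×(-2.0200)=-0.2680, 0.1224×(-2.1001)=-0.2572, 0.1071×(-2.2336)=-0.2393.
Sum = -2.1814, so H' = 2.18.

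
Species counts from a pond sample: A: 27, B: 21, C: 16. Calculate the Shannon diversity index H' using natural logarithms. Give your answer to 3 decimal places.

Total N = 27+21+16 = 64, so the proportions are 0.42188, 0.32812, 0.25 (working shown to 5 dp, full precision carried).
Each pᵢ ln pᵢ term: 0.42188×(-0.86305)=-0.36410, 0.32812×(-1.11436)=-0.36565, 0.25×(-1.38629)=-0.34657.
Sum = -1.07632, so H' = 1.076.

1.076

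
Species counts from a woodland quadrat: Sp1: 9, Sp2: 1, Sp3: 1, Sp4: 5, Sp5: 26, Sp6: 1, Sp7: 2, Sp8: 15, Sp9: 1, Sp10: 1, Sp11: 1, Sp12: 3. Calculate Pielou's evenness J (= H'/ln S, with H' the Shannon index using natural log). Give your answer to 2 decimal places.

Total N = 9+1+1+5+26+1+2+15+1+1+1+3 = 66, so the proportions are 0.1364, 0.0152, 0.0152, 0.0758, 0.3939, 0.0152, 0.0303, 0.2273, 0.0152, 0.0152, 0.0152, 0.0455 (working shown to 4 dp, full precision carried).
H' = −Σ pᵢ ln pᵢ = −((-0.2717) + (-0.0635) + (-0.0635) + (-0.1955) + (-0.3670) + (-0.0635) + (-0.1060) + (-0.3367) + (-0.0635) + (-0.0635) + (-0.0635) + (-0.1405)) = 1.7982.
With S = 12 species, ln S = 2.4849, so J = 1.7982/2.4849 = 0.7237, i.e. 0.72 to 2 decimal places.

0.72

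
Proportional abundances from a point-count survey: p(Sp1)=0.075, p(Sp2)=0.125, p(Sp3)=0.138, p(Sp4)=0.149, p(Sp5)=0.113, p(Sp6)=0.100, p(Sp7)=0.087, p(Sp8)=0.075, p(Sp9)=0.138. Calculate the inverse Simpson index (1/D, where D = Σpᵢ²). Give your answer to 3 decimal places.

8.510

D = 0.075² + 0.125² + 0.138² + 0.149² + 0.113² + 0.1² + 0.087² + 0.075² + 0.138² = 0.0056250 + 0.0156250 + 0.0190440 + 0.0222010 + 0.0127690 + 0.0100000 + 0.0075690 + 0.0056250 + 0.0190440 = 0.1175020 (working shown to 7 dp, full precision carried).
So 1/D = 8.51049, i.e. 8.510 to 3 decimal places.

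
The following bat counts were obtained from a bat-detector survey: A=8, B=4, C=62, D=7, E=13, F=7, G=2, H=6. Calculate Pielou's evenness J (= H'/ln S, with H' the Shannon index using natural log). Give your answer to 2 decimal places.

0.71

Total N = 8+4+62+7+13+7+2+6 = 109, so the proportions are 0.0734, 0.0367, 0.5688, 0.0642, 0.1193, 0.0642, 0.0183, 0.055 (working shown to 4 dp, full precision carried).
H' = −Σ pᵢ ln pᵢ = −((-0.1917) + (-0.1213) + (-0.3209) + (-0.1763) + (-0.2536) + (-0.1763) + (-0.0734) + (-0.1596)) = 1.4731.
With S = 8 species, ln S = 2.0794, so J = 1.4731/2.0794 = 0.7084, i.e. 0.71 to 2 decimal places.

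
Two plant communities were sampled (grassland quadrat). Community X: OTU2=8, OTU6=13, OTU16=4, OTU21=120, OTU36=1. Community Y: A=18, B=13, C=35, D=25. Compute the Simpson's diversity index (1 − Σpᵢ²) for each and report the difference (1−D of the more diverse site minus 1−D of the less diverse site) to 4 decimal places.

Community X: N=146, proportions 0.054795, 0.089041, 0.027397, 0.821918, 0.006849, giving 1−D = 0.312723 (working shown to 6 dp, full precision carried).
Community Y: N=91, proportions 0.197802, 0.142857, 0.384615, 0.274725, giving 1−D = 0.717063.
Difference = |0.312723 − 0.717063| = 0.404340, i.e. 0.4043 to 4 decimal places.

0.4043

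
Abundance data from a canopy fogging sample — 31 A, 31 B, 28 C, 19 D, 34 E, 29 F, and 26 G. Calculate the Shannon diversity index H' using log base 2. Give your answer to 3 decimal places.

2.788

Total N = 31+31+28+19+34+29+26 = 198, so the proportions are 0.15657, 0.15657, 0.14141, 0.09596, 0.17172, 0.14646, 0.13131 (working shown to 5 dp, full precision carried).
Each pᵢ log₂ pᵢ term: 0.15657×(-2.67516)=-0.41884, 0.15657×(-2.67516)=-0.41884, 0.14141×(-2.82200)=-0.39907, 0.09596×(-3.38143)=-0.32448, 0.17172×(-2.54189)=-0.43649, 0.14646×(-2.77138)=-0.40591, 0.13131×(-2.92892)=-0.38461.
Sum = -2.78823, so H' = 2.788.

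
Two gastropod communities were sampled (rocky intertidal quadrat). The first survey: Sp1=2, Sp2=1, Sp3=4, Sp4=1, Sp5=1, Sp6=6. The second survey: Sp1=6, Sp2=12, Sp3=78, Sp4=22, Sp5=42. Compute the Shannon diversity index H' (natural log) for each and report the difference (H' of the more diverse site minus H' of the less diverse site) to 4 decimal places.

The first survey: N=15, proportions 0.1333333, 0.0666667, 0.2666667, 0.0666667, 0.0666667, 0.4, giving H' = 1.5292483 (working shown to 7 dp, full precision carried).
The second survey: N=160, proportions 0.0375, 0.075, 0.4875, 0.1375, 0.2625, giving H' = 1.2915627.
Difference = |1.5292483 − 1.2915627| = 0.2376856, i.e. 0.2377 to 4 decimal places.

0.2377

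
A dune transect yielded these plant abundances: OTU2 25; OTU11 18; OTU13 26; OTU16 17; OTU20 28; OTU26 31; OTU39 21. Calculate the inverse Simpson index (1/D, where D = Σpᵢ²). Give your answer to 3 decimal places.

Total N = 25+18+26+17+28+31+21 = 166, so the proportions are 0.1506024, 0.1084337, 0.1566265, 0.1024096, 0.1686747, 0.186747, 0.126506 (working shown to 7 dp, full precision carried).
D = 0.1506024² + 0.1084337² + 0.1566265² + 0.1024096² + 0.1686747² + 0.186747² + 0.126506² = 0.0226811 + 0.0117579 + 0.0245319 + 0.0104877 + 0.0284512 + 0.0348744 + 0.0160038 = 0.1487879.
So 1/D = 6.72098, i.e. 6.721 to 3 decimal places.

6.721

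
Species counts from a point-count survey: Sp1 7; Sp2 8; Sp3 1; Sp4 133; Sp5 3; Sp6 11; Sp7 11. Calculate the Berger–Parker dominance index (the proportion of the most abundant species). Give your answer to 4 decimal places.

Total N = 7+8+1+133+3+11+11 = 174, so the proportions are 0.04023, 0.045977, 0.005747, 0.764368, 0.017241, 0.063218, 0.063218 (working shown to 6 dp, full precision carried).
The largest proportion is 0.764368, i.e. d = 0.7644 to 4 decimal places.

0.7644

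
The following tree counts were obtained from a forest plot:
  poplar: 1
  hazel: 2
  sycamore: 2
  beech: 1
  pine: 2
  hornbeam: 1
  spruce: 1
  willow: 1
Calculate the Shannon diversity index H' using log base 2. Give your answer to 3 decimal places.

2.914

Total N = 1+2+2+1+2+1+1+1 = 11, so the proportions are 0.09091, 0.18182, 0.18182, 0.09091, 0.18182, 0.09091, 0.09091, 0.09091 (working shown to 5 dp, full precision carried).
Each pᵢ log₂ pᵢ term: 0.09091×(-3.45943)=-0.31449, 0.18182×(-2.45943)=-0.44717, 0.18182×(-2.45943)=-0.44717, 0.09091×(-3.45943)=-0.31449, 0.18182×(-2.45943)=-0.44717, 0.09091×(-3.45943)=-0.31449, 0.09091×(-3.45943)=-0.31449, 0.09091×(-3.45943)=-0.31449.
Sum = -2.91398, so H' = 2.914.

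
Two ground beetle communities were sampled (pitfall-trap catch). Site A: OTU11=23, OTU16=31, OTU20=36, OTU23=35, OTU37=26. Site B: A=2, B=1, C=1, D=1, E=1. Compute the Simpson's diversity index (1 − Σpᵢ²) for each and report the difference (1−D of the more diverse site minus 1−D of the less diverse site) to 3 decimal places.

Site A: N=151, proportions 0.15232, 0.2053, 0.23841, 0.23179, 0.17219, giving 1−D = 0.79444 (working shown to 5 dp, full precision carried).
Site B: N=6, proportions 0.33333, 0.16667, 0.16667, 0.16667, 0.16667, giving 1−D = 0.77778.
Difference = |0.79444 − 0.77778| = 0.01666, i.e. 0.017 to 3 decimal places.

0.017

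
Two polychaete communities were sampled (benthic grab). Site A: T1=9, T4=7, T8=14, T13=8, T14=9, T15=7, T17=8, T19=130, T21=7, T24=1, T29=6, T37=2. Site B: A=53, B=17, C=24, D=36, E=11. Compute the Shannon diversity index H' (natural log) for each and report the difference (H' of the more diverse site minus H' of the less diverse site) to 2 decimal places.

0.04

Site A: N=208, proportions 0.0433, 0.0337, 0.0673, 0.0385, 0.0433, 0.0337, 0.0385, 0.625, 0.0337, 0.0048, 0.0288, 0.0096, giving H' = 1.5128 (working shown to 4 dp, full precision carried).
Site B: N=141, proportions 0.3759, 0.1206, 0.1702, 0.2553, 0.078, giving H' = 1.4718.
Difference = |1.5128 − 1.4718| = 0.0410, i.e. 0.04 to 2 decimal places.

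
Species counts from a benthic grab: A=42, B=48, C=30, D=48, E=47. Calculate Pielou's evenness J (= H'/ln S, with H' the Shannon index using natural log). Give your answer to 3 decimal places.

0.991

Total N = 42+48+30+48+47 = 215, so the proportions are 0.19535, 0.22326, 0.13953, 0.22326, 0.2186 (working shown to 5 dp, full precision carried).
H' = −Σ pᵢ ln pᵢ = −((-0.31900) + (-0.33476) + (-0.27481) + (-0.33476) + (-0.33239)) = 1.59571.
With S = 5 species, ln S = 1.60944, so J = 1.59571/1.60944 = 0.99147, i.e. 0.991 to 3 decimal places.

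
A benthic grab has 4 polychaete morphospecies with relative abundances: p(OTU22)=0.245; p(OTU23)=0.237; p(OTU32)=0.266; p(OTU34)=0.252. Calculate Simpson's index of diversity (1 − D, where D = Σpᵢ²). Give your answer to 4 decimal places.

D = 0.245² + 0.237² + 0.266² + 0.252² = 0.060025 + 0.056169 + 0.070756 + 0.063504 = 0.250454 (working shown to 6 dp, full precision carried).
So 1 − D = 0.749546, i.e. 0.7495 to 4 decimal places.

0.7495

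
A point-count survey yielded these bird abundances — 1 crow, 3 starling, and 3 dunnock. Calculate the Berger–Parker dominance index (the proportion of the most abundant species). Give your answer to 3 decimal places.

Total N = 1+3+3 = 7, so the proportions are 0.14286, 0.42857, 0.42857 (working shown to 5 dp, full precision carried).
The largest proportion is 0.42857, i.e. d = 0.429 to 3 decimal places.

0.429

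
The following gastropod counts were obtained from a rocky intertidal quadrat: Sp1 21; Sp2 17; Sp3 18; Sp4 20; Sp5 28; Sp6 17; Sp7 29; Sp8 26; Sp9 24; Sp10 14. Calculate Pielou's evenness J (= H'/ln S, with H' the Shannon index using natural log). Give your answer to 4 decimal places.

Total N = 21+17+18+20+28+17+29+26+24+14 = 214, so the proportions are 0.098131, 0.079439, 0.084112, 0.093458, 0.130841, 0.079439, 0.135514, 0.121495, 0.11215, 0.065421 (working shown to 6 dp, full precision carried).
H' = −Σ pᵢ ln pᵢ = −((-0.227806) + (-0.201201) + (-0.208228) + (-0.221518) + (-0.266101) + (-0.201201) + (-0.270849) + (-0.256098) + (-0.245374) + (-0.178397)) = 2.276773.
With S = 10 species, ln S = 2.302585, so J = 2.276773/2.302585 = 0.988790, i.e. 0.9888 to 4 decimal places.

0.9888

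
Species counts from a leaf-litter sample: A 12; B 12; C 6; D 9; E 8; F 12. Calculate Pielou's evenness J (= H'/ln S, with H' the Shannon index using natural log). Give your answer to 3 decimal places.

Total N = 12+12+6+9+8+12 = 59, so the proportions are 0.20339, 0.20339, 0.10169, 0.15254, 0.13559, 0.20339 (working shown to 5 dp, full precision carried).
H' = −Σ pᵢ ln pᵢ = −((-0.32392) + (-0.32392) + (-0.23245) + (-0.28683) + (-0.27093) + (-0.32392)) = 1.76198.
With S = 6 species, ln S = 1.79176, so J = 1.76198/1.79176 = 0.98338, i.e. 0.983 to 3 decimal places.

0.983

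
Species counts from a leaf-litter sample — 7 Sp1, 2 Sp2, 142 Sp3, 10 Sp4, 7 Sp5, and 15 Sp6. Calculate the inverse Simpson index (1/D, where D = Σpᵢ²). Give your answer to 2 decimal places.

1.63

Total N = 7+2+142+10+7+15 = 183, so the proportions are 0.03825, 0.01093, 0.77596, 0.05464, 0.03825, 0.08197 (working shown to 5 dp, full precision carried).
D = 0.03825² + 0.01093² + 0.77596² + 0.05464² + 0.03825² + 0.08197² = 0.00146 + 0.00012 + 0.60211 + 0.00299 + 0.00146 + 0.00672 = 0.61486.
So 1/D = 1.6264, i.e. 1.63 to 2 decimal places.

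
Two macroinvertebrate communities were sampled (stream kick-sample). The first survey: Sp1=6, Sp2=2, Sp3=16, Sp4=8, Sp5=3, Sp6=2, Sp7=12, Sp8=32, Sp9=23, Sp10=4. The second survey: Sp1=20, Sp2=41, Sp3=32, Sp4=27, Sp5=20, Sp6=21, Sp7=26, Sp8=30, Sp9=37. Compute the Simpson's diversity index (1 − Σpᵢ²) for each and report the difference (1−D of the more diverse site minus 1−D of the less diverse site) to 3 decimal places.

0.061

The first survey: N=108, proportions 0.05556, 0.01852, 0.14815, 0.07407, 0.02778, 0.01852, 0.11111, 0.2963, 0.21296, 0.03704, giving 1−D = 0.82116 (working shown to 5 dp, full precision carried).
The second survey: N=254, proportions 0.07874, 0.16142, 0.12598, 0.1063, 0.07874, 0.08268, 0.10236, 0.11811, 0.14567, giving 1−D = 0.88189.
Difference = |0.82116 − 0.88189| = 0.06073, i.e. 0.061 to 3 decimal places.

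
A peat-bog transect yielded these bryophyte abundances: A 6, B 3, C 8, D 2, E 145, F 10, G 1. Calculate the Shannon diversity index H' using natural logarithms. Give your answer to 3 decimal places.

Total N = 6+3+8+2+145+10+1 = 175, so the proportions are 0.03429, 0.01714, 0.04571, 0.01143, 0.82857, 0.05714, 0.00571 (working shown to 5 dp, full precision carried).
Each pᵢ ln pᵢ term: 0.03429×(-3.37303)=-0.11565, 0.01714×(-4.06617)=-0.06971, 0.04571×(-3.08534)=-0.14104, 0.01143×(-4.47164)=-0.05110, 0.82857×(-0.18805)=-0.15581, 0.05714×(-2.86220)=-0.16355, 0.00571×(-5.16479)=-0.02951.
Sum = -0.72638, so H' = 0.726.

0.726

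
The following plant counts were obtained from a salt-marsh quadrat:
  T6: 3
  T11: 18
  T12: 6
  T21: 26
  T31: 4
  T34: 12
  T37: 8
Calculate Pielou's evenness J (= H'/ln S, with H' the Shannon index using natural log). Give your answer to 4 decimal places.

0.8789

Total N = 3+18+6+26+4+12+8 = 77, so the proportions are 0.038961, 0.233766, 0.077922, 0.337662, 0.051948, 0.155844, 0.103896 (working shown to 6 dp, full precision carried).
H' = −Σ pᵢ ln pᵢ = −((-0.126436) + (-0.339764) + (-0.198861) + (-0.366603) + (-0.153637) + (-0.289699) + (-0.235259)) = 1.710258.
With S = 7 species, ln S = 1.945910, so J = 1.710258/1.945910 = 0.878899, i.e. 0.8789 to 4 decimal places.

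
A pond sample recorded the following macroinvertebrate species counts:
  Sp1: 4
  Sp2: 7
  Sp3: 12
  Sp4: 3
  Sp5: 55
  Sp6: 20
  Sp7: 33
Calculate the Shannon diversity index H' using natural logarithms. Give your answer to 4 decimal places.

Total N = 4+7+12+3+55+20+33 = 134, so the proportions are 0.029851, 0.052239, 0.089552, 0.022388, 0.410448, 0.149254, 0.246269 (working shown to 6 dp, full precision carried).
Each pᵢ ln pᵢ term: 0.029851×(-3.511545)=-0.104822, 0.052239×(-2.951930)=-0.154205, 0.089552×(-2.412933)=-0.216084, 0.022388×(-3.799228)=-0.085057, 0.410448×(-0.890507)=-0.365506, 0.149254×(-1.902108)=-0.283897, 0.246269×(-1.401332)=-0.345104.
Sum = -1.554676, so H' = 1.5547.

1.5547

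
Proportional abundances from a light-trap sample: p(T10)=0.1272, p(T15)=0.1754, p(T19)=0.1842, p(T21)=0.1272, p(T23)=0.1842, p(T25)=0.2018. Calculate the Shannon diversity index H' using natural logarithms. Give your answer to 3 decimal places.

1.776

Each pᵢ ln pᵢ term (working shown to 5 dp, full precision carried): 0.1272×(-2.06199)=-0.26229, 0.1754×(-1.74069)=-0.30532, 0.1842×(-1.69173)=-0.31162, 0.1272×(-2.06199)=-0.26229, 0.1842×(-1.69173)=-0.31162, 0.2018×(-1.60048)=-0.32298.
Sum = -1.77610, so H' = 1.776.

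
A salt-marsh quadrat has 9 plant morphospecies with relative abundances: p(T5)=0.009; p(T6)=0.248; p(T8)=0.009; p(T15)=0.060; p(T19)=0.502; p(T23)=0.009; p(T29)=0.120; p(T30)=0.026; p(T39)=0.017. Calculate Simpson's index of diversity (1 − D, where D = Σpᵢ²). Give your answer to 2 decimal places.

0.67

D = 0.009² + 0.248² + 0.009² + 0.06² + 0.502² + 0.009² + 0.12² + 0.026² + 0.017² = 0.0001 + 0.0615 + 0.0001 + 0.0036 + 0.2520 + 0.0001 + 0.0144 + 0.0007 + 0.0003 = 0.3327 (working shown to 4 dp, full precision carried).
So 1 − D = 0.6673, i.e. 0.67 to 2 decimal places.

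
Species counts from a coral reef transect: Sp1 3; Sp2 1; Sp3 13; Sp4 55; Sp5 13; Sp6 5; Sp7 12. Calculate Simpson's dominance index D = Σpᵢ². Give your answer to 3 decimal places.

0.340

Total N = 3+1+13+55+13+5+12 = 102, so the proportions are 0.02941, 0.0098, 0.12745, 0.53922, 0.12745, 0.04902, 0.11765 (working shown to 5 dp, full precision carried).
D = 0.02941² + 0.0098² + 0.12745² + 0.53922² + 0.12745² + 0.04902² + 0.11765² = 0.00087 + 0.00010 + 0.01624 + 0.29075 + 0.01624 + 0.00240 + 0.01384 = 0.34045.
To 3 decimal places, D = 0.340.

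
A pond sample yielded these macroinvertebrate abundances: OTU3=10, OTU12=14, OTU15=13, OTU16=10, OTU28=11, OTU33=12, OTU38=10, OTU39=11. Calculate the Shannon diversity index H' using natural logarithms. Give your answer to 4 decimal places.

2.0719

Total N = 10+14+13+10+11+12+10+11 = 91, so the proportions are 0.10989, 0.153846, 0.142857, 0.10989, 0.120879, 0.131868, 0.10989, 0.120879 (working shown to 6 dp, full precision carried).
Each pᵢ ln pᵢ term: 0.10989×(-2.208274)=-0.242668, 0.153846×(-1.871802)=-0.287970, 0.142857×(-1.945910)=-0.277987, 0.10989×(-2.208274)=-0.242668, 0.120879×(-2.112964)=-0.255413, 0.131868×(-2.025953)=-0.267159, 0.10989×(-2.208274)=-0.242668, 0.120879×(-2.112964)=-0.255413.
Sum = -2.071944, so H' = 2.0719.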